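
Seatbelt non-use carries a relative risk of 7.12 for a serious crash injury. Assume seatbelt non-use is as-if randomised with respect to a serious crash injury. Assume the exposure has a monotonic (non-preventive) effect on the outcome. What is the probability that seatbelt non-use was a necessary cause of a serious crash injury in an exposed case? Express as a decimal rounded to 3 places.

Under exogeneity and monotonicity, PN = (RR − 1) / RR = 1 − 1/RR.
PN = (7.12 − 1) / 7.12 = 6.12 / 7.12 ≈ 0.8596

PN ≈ 0.860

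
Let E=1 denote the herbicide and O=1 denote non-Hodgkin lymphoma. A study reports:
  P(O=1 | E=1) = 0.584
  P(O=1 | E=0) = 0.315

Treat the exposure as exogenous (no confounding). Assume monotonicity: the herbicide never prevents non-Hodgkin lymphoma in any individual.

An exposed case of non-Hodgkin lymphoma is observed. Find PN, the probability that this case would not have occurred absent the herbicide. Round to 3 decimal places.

Let p₁ = 0.584, p₀ = 0.315.
Under exogeneity and monotonicity, PN = (p₁ − p₀) / p₁.
PN = (0.584 − 0.315) / 0.584 = 0.269 / 0.584 ≈ 0.4606

PN ≈ 0.461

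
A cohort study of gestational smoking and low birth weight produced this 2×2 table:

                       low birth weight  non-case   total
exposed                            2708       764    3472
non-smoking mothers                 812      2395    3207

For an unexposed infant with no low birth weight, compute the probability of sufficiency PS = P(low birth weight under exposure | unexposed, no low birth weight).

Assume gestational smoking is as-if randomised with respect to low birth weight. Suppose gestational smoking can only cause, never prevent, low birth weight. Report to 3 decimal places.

PS ≈ 0.705

p₁ = P(outcome | exposed) = 2708/3472 = 0.77995
p₀ = P(outcome | unexposed) = 812/3207 = 0.2532
Under exogeneity and monotonicity, PS = (p₁ − p₀)/(1 − p₀).
PS = (0.77995 − 0.2532) / 0.7468 ≈ 0.7053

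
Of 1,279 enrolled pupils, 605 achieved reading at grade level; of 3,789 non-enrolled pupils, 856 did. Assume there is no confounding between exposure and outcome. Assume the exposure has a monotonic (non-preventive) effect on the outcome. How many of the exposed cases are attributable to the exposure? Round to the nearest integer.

p₁ = P(outcome | exposed) = 605/1279 = 0.47303
p₀ = P(outcome | unexposed) = 856/3789 = 0.22592
PN = (p₁ − p₀)/p₁ = (0.47303 − 0.22592) / 0.47303 ≈ 0.52240.
Attributable cases ≈ PN × (exposed cases) = 0.52240 × 605 ≈ 316.05.

about 316 cases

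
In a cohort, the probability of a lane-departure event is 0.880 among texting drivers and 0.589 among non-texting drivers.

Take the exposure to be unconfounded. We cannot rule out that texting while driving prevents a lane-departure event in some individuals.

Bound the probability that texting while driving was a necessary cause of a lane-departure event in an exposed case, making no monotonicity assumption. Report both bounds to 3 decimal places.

Let p₁ = 0.88, p₀ = 0.589.
Under exogeneity alone the bounds on PN are max{0,(p₁−p₀)/p₁} ≤ PN ≤ min{1,(1−p₀)/p₁}.
  lower = (p₁ − p₀)/p₁ = 0.291 / 0.88 ≈ 0.3307
  upper = min{1, (1 − p₀)/p₁} = 0.411 / 0.88 ≈ 0.4670

0.331 ≤ PN ≤ 0.467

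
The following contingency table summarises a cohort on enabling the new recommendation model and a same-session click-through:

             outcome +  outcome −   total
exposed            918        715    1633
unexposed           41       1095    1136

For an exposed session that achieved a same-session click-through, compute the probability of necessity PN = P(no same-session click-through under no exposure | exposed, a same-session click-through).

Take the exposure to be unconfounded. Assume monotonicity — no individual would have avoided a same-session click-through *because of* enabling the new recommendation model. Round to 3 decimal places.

p₁ = P(outcome | exposed) = 918/1633 = 0.56216
p₀ = P(outcome | unexposed) = 41/1136 = 0.036092
Under exogeneity and monotonicity, PN = (p₁ − p₀) / p₁.
PN = (0.56216 − 0.036092) / 0.56216 = 0.52606 / 0.56216 ≈ 0.9358

PN ≈ 0.936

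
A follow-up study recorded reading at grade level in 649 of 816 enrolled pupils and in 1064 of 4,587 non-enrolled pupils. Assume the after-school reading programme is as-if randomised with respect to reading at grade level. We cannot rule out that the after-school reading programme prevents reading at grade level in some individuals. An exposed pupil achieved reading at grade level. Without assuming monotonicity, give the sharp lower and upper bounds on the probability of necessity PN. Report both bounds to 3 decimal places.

0.708 ≤ PN ≤ 0.966

p₁ = P(outcome | exposed) = 649/816 = 0.79534
p₀ = P(outcome | unexposed) = 1064/4587 = 0.23196
Under exogeneity alone the bounds on PN are max{0,(p₁−p₀)/p₁} ≤ PN ≤ min{1,(1−p₀)/p₁}.
  lower = (p₁ − p₀)/p₁ = 0.56338 / 0.79534 ≈ 0.7084
  upper = min{1, (1 − p₀)/p₁} = 0.76804 / 0.79534 ≈ 0.9657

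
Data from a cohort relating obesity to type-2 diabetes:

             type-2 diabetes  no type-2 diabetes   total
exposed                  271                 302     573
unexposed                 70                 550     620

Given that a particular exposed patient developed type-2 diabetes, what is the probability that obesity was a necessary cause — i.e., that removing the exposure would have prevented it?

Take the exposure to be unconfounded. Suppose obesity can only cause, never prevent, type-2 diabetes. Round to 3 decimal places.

p₁ = P(outcome | exposed) = 271/573 = 0.47295
p₀ = P(outcome | unexposed) = 70/620 = 0.1129
Under exogeneity and monotonicity, PN = (p₁ − p₀) / p₁.
PN = (0.47295 − 0.1129) / 0.47295 = 0.36005 / 0.47295 ≈ 0.7613

PN ≈ 0.761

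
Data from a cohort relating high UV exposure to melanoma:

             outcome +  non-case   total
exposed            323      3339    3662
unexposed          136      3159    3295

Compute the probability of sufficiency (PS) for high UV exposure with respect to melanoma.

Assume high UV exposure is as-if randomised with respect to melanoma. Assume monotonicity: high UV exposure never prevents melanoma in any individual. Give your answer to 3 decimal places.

p₁ = P(outcome | exposed) = 323/3662 = 0.088203
p₀ = P(outcome | unexposed) = 136/3295 = 0.041275
Under exogeneity and monotonicity, PS = (p₁ − p₀)/(1 − p₀).
PS = (0.088203 − 0.041275) / 0.95873 ≈ 0.0489

PS ≈ 0.049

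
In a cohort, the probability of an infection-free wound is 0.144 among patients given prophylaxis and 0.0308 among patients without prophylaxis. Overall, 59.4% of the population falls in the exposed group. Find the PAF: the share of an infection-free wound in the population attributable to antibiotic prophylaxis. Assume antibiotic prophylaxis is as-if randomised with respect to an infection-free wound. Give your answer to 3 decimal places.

PAF ≈ 0.686

Let p₁ = 0.144, p₀ = 0.0308.
Overall risk P(Y=1) = π·p₁ + (1−π)·p₀ = 0.594×0.144 + 0.406×0.0308 = 0.098041.
Under exogeneity, PAF = [P(Y=1) − p₀] / P(Y=1).
PAF = (0.098041 − 0.0308) / 0.098041 ≈ 0.6858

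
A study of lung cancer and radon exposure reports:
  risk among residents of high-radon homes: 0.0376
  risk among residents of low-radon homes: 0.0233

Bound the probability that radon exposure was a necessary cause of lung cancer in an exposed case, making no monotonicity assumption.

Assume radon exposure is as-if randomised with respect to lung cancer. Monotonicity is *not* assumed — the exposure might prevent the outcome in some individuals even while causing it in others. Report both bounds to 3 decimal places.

0.380 ≤ PN ≤ 1.000

Let p₁ = 0.0376, p₀ = 0.0233.
Under exogeneity alone the bounds on PN are max{0,(p₁−p₀)/p₁} ≤ PN ≤ min{1,(1−p₀)/p₁}.
  lower = (p₁ − p₀)/p₁ = 0.0143 / 0.0376 ≈ 0.3803
  upper = min{1, (1 − p₀)/p₁} = 0.9767 / 0.0376 ≈ 25.9761 → capped at 1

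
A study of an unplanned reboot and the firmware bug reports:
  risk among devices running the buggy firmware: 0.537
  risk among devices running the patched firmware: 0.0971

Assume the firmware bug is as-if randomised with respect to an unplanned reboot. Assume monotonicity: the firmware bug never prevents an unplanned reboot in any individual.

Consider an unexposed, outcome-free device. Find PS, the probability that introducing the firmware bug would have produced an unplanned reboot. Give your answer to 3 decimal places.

PS ≈ 0.487

Let p₁ = 0.537, p₀ = 0.0971.
Under exogeneity and monotonicity, PS = (p₁ − p₀) / (1 − p₀).
PS = (0.537 − 0.0971) / (1 − 0.0971) = 0.4399 / 0.9029 ≈ 0.4872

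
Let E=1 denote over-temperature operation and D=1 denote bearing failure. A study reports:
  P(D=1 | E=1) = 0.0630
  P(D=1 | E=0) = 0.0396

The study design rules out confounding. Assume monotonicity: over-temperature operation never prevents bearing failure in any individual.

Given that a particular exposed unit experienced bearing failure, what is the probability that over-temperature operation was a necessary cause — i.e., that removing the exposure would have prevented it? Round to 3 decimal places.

PN ≈ 0.371

Let p₁ = 0.063, p₀ = 0.0396.
Under exogeneity and monotonicity, PN = (p₁ − p₀) / p₁.
PN = (0.063 − 0.0396) / 0.063 = 0.0234 / 0.063 ≈ 0.3714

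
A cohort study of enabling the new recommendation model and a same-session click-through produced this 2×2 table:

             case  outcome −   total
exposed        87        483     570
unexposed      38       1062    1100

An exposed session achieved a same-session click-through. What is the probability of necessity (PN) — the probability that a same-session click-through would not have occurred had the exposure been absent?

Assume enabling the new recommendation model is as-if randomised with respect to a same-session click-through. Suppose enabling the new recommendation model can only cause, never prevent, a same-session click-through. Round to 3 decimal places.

p₁ = P(outcome | exposed) = 87/570 = 0.15263
p₀ = P(outcome | unexposed) = 38/1100 = 0.034545
Under exogeneity and monotonicity, PN = (p₁ − p₀) / p₁.
PN = (0.15263 − 0.034545) / 0.15263 = 0.11809 / 0.15263 ≈ 0.7737

PN ≈ 0.774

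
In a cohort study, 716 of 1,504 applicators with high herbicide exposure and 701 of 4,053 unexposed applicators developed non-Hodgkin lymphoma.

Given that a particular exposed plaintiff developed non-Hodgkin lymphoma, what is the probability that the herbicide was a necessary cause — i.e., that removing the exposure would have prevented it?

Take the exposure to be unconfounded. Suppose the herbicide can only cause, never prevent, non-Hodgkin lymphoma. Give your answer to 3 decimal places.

PN ≈ 0.637

p₁ = P(outcome | exposed) = 716/1504 = 0.47606
p₀ = P(outcome | unexposed) = 701/4053 = 0.17296
Under exogeneity and monotonicity, PN = (p₁ − p₀) / p₁.
PN = (0.47606 − 0.17296) / 0.47606 = 0.30311 / 0.47606 ≈ 0.6367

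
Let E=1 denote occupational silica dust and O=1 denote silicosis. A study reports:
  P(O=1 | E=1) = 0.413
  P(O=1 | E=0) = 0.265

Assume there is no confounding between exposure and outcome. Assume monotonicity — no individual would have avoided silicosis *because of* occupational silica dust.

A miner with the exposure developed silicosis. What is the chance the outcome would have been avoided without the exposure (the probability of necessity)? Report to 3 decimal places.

PN ≈ 0.358

Let p₁ = 0.413, p₀ = 0.265.
Under exogeneity and monotonicity, PN = (p₁ − p₀) / p₁.
PN = (0.413 − 0.265) / 0.413 = 0.148 / 0.413 ≈ 0.3584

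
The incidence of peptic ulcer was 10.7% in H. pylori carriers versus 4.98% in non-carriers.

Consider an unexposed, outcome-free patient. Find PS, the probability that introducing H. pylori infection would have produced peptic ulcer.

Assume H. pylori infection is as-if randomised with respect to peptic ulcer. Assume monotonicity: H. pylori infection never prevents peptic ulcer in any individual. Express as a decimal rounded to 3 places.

PS ≈ 0.060

p₁ = 0.107, p₀ = 0.0498.
Under exogeneity and monotonicity, PS = (p₁ − p₀) / (1 − p₀).
PS = (0.107 − 0.0498) / (1 − 0.0498) = 0.0572 / 0.9502 ≈ 0.0602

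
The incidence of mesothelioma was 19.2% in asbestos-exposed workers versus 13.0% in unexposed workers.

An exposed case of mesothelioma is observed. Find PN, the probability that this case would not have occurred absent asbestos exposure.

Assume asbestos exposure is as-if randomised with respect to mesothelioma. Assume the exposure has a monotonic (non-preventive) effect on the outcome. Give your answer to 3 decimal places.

PN ≈ 0.323

p₁ = 0.192, p₀ = 0.13.
Under exogeneity and monotonicity, PN = (p₁ − p₀) / p₁.
PN = (0.192 − 0.13) / 0.192 = 0.062 / 0.192 ≈ 0.3229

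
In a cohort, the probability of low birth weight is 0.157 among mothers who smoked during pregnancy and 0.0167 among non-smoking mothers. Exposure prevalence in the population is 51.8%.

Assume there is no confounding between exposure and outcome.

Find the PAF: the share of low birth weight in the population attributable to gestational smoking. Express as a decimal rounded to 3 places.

Let p₁ = 0.157, p₀ = 0.0167.
Overall risk P(Y=1) = π·p₁ + (1−π)·p₀ = 0.518×0.157 + 0.482×0.0167 = 0.089375.
Under exogeneity, PAF = [P(Y=1) − p₀] / P(Y=1).
PAF = (0.089375 − 0.0167) / 0.089375 ≈ 0.8131

PAF ≈ 0.813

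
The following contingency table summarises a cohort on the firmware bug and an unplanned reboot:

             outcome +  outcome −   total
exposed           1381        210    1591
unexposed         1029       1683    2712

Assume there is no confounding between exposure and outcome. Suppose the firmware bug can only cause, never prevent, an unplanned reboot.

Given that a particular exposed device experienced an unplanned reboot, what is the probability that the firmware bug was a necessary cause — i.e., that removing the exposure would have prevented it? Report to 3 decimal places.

p₁ = P(outcome | exposed) = 1381/1591 = 0.86801
p₀ = P(outcome | unexposed) = 1029/2712 = 0.37942
Under exogeneity and monotonicity, PN = (p₁ − p₀)/p₁.
PN = (0.86801 − 0.37942) / 0.86801 ≈ 0.5629

PN ≈ 0.563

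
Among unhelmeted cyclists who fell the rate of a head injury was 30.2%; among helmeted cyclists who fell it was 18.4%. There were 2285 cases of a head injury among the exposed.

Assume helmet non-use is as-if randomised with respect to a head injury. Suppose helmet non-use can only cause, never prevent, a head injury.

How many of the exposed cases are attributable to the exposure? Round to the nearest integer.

p₁ = 0.302, p₀ = 0.184.
PN = (p₁ − p₀)/p₁ = (0.302 − 0.184) / 0.302 ≈ 0.39073.
Attributable cases ≈ PN × (exposed cases) = 0.39073 × 2285 ≈ 892.81.

about 893 cases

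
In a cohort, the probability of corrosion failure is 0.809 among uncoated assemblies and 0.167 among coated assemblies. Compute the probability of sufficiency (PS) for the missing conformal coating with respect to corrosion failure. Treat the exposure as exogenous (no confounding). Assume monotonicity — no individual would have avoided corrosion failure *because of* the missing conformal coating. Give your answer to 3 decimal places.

PS ≈ 0.771

Let p₁ = 0.809, p₀ = 0.167.
Under exogeneity and monotonicity, PS = (p₁ − p₀) / (1 − p₀).
PS = (0.809 − 0.167) / (1 − 0.167) = 0.642 / 0.833 ≈ 0.7707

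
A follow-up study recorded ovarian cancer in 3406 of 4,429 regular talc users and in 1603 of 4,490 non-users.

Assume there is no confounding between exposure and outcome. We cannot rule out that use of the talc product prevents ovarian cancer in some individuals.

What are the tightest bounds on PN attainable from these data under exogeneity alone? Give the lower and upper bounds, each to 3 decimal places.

p₁ = P(outcome | exposed) = 3406/4429 = 0.76902
p₀ = P(outcome | unexposed) = 1603/4490 = 0.35702
Under exogeneity alone the bounds on PN are max{0,(p₁−p₀)/p₁} ≤ PN ≤ min{1,(1−p₀)/p₁}.
  lower = (p₁ − p₀)/p₁ = 0.41201 / 0.76902 ≈ 0.5358
  upper = min{1, (1 − p₀)/p₁} = 0.64298 / 0.76902 ≈ 0.8361

0.536 ≤ PN ≤ 0.836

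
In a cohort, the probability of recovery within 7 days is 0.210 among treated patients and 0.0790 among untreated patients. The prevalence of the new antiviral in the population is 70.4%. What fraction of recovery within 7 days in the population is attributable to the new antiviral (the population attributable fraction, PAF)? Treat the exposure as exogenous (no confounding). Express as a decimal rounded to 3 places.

PAF ≈ 0.539

Let p₁ = 0.21, p₀ = 0.079.
Overall risk P(Y=1) = π·p₁ + (1−π)·p₀ = 0.704×0.21 + 0.296×0.079 = 0.17122.
Under exogeneity, PAF = [P(Y=1) − p₀] / P(Y=1).
PAF = (0.17122 − 0.079) / 0.17122 ≈ 0.5386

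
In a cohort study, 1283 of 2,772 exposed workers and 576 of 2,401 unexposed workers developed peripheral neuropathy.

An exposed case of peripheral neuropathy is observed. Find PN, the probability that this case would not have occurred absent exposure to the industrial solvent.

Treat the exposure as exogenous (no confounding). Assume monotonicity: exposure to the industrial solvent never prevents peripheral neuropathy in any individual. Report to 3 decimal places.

PN ≈ 0.482

p₁ = P(outcome | exposed) = 1283/2772 = 0.46284
p₀ = P(outcome | unexposed) = 576/2401 = 0.2399
Under exogeneity and monotonicity, PN = (p₁ − p₀) / p₁.
PN = (0.46284 − 0.2399) / 0.46284 = 0.22294 / 0.46284 ≈ 0.4817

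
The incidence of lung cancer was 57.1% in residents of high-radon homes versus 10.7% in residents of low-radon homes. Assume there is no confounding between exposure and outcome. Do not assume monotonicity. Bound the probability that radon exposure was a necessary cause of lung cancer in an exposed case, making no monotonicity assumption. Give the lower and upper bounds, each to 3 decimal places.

p₁ = 0.571, p₀ = 0.107.
Under exogeneity alone the bounds on PN are max{0,(p₁−p₀)/p₁} ≤ PN ≤ min{1,(1−p₀)/p₁}.
  lower = (p₁ − p₀)/p₁ = 0.464 / 0.571 ≈ 0.8126
  upper = min{1, (1 − p₀)/p₁} = 0.893 / 0.571 ≈ 1.5639 → capped at 1

0.813 ≤ PN ≤ 1.000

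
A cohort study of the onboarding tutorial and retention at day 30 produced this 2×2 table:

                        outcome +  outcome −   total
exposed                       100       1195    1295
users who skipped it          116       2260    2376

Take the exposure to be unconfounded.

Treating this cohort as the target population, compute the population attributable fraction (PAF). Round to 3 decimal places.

p₁ = P(outcome | exposed) = 100/1295 = 0.07722
p₀ = P(outcome | unexposed) = 116/2376 = 0.048822
Exposure prevalence π = 1295/3671 = 0.35276; overall risk P(Y=1) = 0.05884.
Under exogeneity, PAF = [P(Y=1) − p₀]/P(Y=1).
PAF = (0.05884 − 0.048822) / 0.05884 ≈ 0.1703

PAF ≈ 0.170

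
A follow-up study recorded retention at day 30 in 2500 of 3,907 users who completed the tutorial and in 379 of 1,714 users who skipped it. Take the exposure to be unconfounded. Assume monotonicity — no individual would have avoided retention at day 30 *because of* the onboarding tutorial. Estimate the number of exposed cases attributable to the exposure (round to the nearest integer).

about 1636 cases

p₁ = P(outcome | exposed) = 2500/3907 = 0.63988
p₀ = P(outcome | unexposed) = 379/1714 = 0.22112
PN = (p₁ − p₀)/p₁ = (0.63988 − 0.22112) / 0.63988 ≈ 0.65443.
Attributable cases ≈ PN × (exposed cases) = 0.65443 × 2500 ≈ 1636.08.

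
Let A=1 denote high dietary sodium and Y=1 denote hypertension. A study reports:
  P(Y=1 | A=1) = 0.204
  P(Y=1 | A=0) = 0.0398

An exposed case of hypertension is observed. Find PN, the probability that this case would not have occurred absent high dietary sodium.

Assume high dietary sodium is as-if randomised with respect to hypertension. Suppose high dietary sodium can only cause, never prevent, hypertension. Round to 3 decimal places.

Let p₁ = 0.204, p₀ = 0.0398.
Under exogeneity and monotonicity, PN = (p₁ − p₀) / p₁.
PN = (0.204 − 0.0398) / 0.204 = 0.1642 / 0.204 ≈ 0.8049

PN ≈ 0.805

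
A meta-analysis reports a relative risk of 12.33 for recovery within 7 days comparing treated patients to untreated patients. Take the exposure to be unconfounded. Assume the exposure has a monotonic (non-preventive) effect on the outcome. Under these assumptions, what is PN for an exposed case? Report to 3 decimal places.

PN ≈ 0.919

Under exogeneity and monotonicity, PN = (RR − 1) / RR = 1 − 1/RR.
PN = (12.33 − 1) / 12.33 = 11.33 / 12.33 ≈ 0.9189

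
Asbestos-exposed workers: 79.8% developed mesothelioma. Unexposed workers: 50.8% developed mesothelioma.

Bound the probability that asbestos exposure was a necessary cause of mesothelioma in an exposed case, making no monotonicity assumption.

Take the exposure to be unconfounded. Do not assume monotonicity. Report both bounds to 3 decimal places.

0.363 ≤ PN ≤ 0.617

p₁ = 0.798, p₀ = 0.508.
Under exogeneity alone the bounds on PN are max{0,(p₁−p₀)/p₁} ≤ PN ≤ min{1,(1−p₀)/p₁}.
  lower = (p₁ − p₀)/p₁ = 0.29 / 0.798 ≈ 0.3634
  upper = min{1, (1 − p₀)/p₁} = 0.492 / 0.798 ≈ 0.6165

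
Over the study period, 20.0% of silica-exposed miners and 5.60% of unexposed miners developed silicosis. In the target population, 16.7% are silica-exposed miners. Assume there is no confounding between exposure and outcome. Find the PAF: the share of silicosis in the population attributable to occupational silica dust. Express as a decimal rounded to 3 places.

PAF ≈ 0.300

p₁ = 0.2, p₀ = 0.056.
Overall risk P(Y=1) = π·p₁ + (1−π)·p₀ = 0.167×0.2 + 0.833×0.056 = 0.080048.
Under exogeneity, PAF = [P(Y=1) − p₀] / P(Y=1).
PAF = (0.080048 − 0.056) / 0.080048 ≈ 0.3004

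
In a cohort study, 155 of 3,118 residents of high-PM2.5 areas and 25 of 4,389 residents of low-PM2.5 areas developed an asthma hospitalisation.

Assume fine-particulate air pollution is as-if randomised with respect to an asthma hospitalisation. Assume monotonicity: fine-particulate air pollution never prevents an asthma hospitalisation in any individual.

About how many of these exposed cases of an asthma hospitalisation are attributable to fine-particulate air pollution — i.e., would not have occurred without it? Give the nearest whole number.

p₁ = P(outcome | exposed) = 155/3118 = 0.049711
p₀ = P(outcome | unexposed) = 25/4389 = 0.0056961
PN = (p₁ − p₀)/p₁ = (0.049711 − 0.0056961) / 0.049711 ≈ 0.88542.
Attributable cases ≈ PN × (exposed cases) = 0.88542 × 155 ≈ 137.24.

about 137 cases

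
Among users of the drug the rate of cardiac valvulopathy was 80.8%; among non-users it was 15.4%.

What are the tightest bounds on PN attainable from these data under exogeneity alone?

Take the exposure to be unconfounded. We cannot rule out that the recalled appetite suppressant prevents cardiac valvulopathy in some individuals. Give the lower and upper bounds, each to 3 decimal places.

p₁ = 0.808, p₀ = 0.154.
Under exogeneity alone the bounds on PN are max{0,(p₁−p₀)/p₁} ≤ PN ≤ min{1,(1−p₀)/p₁}.
  lower = (p₁ − p₀)/p₁ = 0.654 / 0.808 ≈ 0.8094
  upper = min{1, (1 − p₀)/p₁} = 0.846 / 0.808 ≈ 1.0470 → capped at 1

0.809 ≤ PN ≤ 1.000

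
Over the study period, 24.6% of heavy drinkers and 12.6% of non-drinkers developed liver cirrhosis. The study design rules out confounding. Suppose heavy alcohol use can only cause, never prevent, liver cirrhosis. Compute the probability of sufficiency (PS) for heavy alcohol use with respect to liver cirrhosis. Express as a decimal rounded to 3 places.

p₁ = 0.246, p₀ = 0.126.
Under exogeneity and monotonicity, PS = (p₁ − p₀) / (1 − p₀).
PS = (0.246 − 0.126) / (1 − 0.126) = 0.12 / 0.874 ≈ 0.1373

PS ≈ 0.137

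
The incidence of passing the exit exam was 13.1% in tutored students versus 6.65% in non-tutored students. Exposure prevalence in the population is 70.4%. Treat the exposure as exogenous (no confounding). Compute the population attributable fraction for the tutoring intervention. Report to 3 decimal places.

PAF ≈ 0.406

p₁ = 0.131, p₀ = 0.0665.
Overall risk P(Y=1) = π·p₁ + (1−π)·p₀ = 0.704×0.131 + 0.296×0.0665 = 0.11191.
Under exogeneity, PAF = [P(Y=1) − p₀] / P(Y=1).
PAF = (0.11191 − 0.0665) / 0.11191 ≈ 0.4058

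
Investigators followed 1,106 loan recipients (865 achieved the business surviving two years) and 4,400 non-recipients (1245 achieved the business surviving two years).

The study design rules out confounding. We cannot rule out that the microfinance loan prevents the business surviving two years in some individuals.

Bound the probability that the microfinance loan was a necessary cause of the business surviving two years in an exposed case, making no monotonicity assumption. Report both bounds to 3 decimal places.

0.638 ≤ PN ≤ 0.917

p₁ = P(outcome | exposed) = 865/1106 = 0.7821
p₀ = P(outcome | unexposed) = 1245/4400 = 0.28295
Under exogeneity alone the bounds on PN are max{0,(p₁−p₀)/p₁} ≤ PN ≤ min{1,(1−p₀)/p₁}.
  lower = (p₁ − p₀)/p₁ = 0.49914 / 0.7821 ≈ 0.6382
  upper = min{1, (1 − p₀)/p₁} = 0.71705 / 0.7821 ≈ 0.9168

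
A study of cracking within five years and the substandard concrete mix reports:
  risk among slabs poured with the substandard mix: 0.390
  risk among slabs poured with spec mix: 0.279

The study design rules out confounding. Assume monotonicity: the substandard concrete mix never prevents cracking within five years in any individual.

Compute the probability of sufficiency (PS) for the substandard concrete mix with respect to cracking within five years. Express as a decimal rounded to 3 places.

PS ≈ 0.154

Let p₁ = 0.39, p₀ = 0.279.
Under exogeneity and monotonicity, PS = (p₁ − p₀) / (1 − p₀).
PS = (0.39 − 0.279) / (1 − 0.279) = 0.111 / 0.721 ≈ 0.1540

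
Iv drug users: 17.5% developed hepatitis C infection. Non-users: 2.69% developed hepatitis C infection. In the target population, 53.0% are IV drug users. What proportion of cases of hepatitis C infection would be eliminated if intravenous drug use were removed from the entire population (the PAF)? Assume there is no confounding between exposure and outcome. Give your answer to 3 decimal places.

p₁ = 0.175, p₀ = 0.0269.
Overall risk P(Y=1) = π·p₁ + (1−π)·p₀ = 0.53×0.175 + 0.47×0.0269 = 0.10539.
Under exogeneity, PAF = [P(Y=1) − p₀] / P(Y=1).
PAF = (0.10539 − 0.0269) / 0.10539 ≈ 0.7448

PAF ≈ 0.745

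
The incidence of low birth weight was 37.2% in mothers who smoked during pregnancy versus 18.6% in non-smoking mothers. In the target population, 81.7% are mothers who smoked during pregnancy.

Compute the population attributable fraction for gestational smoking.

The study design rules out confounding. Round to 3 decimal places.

PAF ≈ 0.450

p₁ = 0.372, p₀ = 0.186.
Overall risk P(Y=1) = π·p₁ + (1−π)·p₀ = 0.817×0.372 + 0.183×0.186 = 0.33796.
Under exogeneity, PAF = [P(Y=1) − p₀] / P(Y=1).
PAF = (0.33796 − 0.186) / 0.33796 ≈ 0.4496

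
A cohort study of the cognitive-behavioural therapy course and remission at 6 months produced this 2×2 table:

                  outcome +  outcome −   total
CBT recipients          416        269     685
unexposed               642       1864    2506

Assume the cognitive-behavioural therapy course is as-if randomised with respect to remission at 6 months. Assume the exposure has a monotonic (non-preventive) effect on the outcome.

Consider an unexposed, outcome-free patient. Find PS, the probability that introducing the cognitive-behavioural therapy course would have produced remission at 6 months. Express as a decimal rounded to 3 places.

PS ≈ 0.472

p₁ = P(outcome | exposed) = 416/685 = 0.6073
p₀ = P(outcome | unexposed) = 642/2506 = 0.25619
Under exogeneity and monotonicity, PS = (p₁ − p₀)/(1 − p₀).
PS = (0.6073 − 0.25619) / 0.74381 ≈ 0.4720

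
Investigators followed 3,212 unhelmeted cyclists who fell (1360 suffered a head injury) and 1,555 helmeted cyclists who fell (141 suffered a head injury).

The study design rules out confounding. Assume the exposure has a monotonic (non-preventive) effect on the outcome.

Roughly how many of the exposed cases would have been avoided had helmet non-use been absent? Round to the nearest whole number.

p₁ = P(outcome | exposed) = 1360/3212 = 0.42341
p₀ = P(outcome | unexposed) = 141/1555 = 0.090675
PN = (p₁ − p₀)/p₁ = (0.42341 − 0.090675) / 0.42341 ≈ 0.78585.
Attributable cases ≈ PN × (exposed cases) = 0.78585 × 1360 ≈ 1068.75.

about 1069 cases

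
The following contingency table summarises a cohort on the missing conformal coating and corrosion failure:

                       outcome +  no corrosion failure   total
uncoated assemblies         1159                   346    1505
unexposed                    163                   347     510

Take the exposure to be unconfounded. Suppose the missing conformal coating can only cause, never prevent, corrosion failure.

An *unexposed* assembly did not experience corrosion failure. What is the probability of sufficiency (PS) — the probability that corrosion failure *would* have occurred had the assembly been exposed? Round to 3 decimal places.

PS ≈ 0.662

p₁ = P(outcome | exposed) = 1159/1505 = 0.7701
p₀ = P(outcome | unexposed) = 163/510 = 0.31961
Under exogeneity and monotonicity, PS = (p₁ − p₀) / (1 − p₀).
PS = (0.7701 − 0.31961) / (1 − 0.31961) = 0.45049 / 0.68039 ≈ 0.6621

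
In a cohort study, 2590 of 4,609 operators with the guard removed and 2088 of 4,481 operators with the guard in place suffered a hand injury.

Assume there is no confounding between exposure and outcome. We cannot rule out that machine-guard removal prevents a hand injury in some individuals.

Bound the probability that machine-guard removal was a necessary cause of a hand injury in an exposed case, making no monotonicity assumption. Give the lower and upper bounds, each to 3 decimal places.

0.171 ≤ PN ≤ 0.950

p₁ = P(outcome | exposed) = 2590/4609 = 0.56194
p₀ = P(outcome | unexposed) = 2088/4481 = 0.46597
Under exogeneity alone the bounds on PN are max{0,(p₁−p₀)/p₁} ≤ PN ≤ min{1,(1−p₀)/p₁}.
  lower = (p₁ − p₀)/p₁ = 0.095977 / 0.56194 ≈ 0.1708
  upper = min{1, (1 − p₀)/p₁} = 0.53403 / 0.56194 ≈ 0.9503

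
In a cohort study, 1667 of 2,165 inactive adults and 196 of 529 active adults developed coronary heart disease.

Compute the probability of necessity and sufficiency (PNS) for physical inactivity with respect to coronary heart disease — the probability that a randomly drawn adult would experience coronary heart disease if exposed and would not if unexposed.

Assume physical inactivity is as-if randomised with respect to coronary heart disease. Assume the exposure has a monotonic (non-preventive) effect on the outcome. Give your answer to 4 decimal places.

p₁ = P(outcome | exposed) = 1667/2165 = 0.76998
p₀ = P(outcome | unexposed) = 196/529 = 0.37051
Under exogeneity and monotonicity, PNS = p₁ − p₀.
PNS = 0.76998 − 0.37051 = 0.39947

PNS ≈ 0.3995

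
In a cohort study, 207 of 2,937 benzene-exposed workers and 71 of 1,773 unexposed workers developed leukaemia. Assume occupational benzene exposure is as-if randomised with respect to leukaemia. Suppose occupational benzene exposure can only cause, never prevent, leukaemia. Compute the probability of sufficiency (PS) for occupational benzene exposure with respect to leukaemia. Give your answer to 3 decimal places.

p₁ = P(outcome | exposed) = 207/2937 = 0.07048
p₀ = P(outcome | unexposed) = 71/1773 = 0.040045
Under exogeneity and monotonicity, PS = (p₁ − p₀) / (1 − p₀).
PS = (0.07048 − 0.040045) / (1 − 0.040045) = 0.030435 / 0.95995 ≈ 0.0317

PS ≈ 0.032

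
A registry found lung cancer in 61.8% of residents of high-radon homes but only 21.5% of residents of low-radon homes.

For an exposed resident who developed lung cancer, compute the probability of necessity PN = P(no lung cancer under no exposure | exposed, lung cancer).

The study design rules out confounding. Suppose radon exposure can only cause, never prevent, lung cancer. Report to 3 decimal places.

p₁ = 0.618, p₀ = 0.215.
Under exogeneity and monotonicity, PN = (p₁ − p₀) / p₁.
PN = (0.618 − 0.215) / 0.618 = 0.403 / 0.618 ≈ 0.6521

PN ≈ 0.652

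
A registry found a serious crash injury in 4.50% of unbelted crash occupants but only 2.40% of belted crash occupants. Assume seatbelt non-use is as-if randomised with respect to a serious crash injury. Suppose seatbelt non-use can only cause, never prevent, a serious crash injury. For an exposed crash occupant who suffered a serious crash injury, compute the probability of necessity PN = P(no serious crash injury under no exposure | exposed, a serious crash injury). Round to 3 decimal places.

PN ≈ 0.467

p₁ = 0.045, p₀ = 0.024.
Under exogeneity and monotonicity, PN = (p₁ − p₀) / p₁.
PN = (0.045 − 0.024) / 0.045 = 0.021 / 0.045 ≈ 0.4667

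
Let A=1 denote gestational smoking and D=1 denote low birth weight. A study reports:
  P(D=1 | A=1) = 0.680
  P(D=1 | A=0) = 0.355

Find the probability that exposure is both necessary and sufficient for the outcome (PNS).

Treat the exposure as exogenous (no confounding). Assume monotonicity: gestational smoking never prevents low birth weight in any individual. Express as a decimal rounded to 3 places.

PNS ≈ 0.325

Let p₁ = 0.68, p₀ = 0.355.
Under exogeneity and monotonicity, PNS = p₁ − p₀.
PNS = 0.68 − 0.355 = 0.325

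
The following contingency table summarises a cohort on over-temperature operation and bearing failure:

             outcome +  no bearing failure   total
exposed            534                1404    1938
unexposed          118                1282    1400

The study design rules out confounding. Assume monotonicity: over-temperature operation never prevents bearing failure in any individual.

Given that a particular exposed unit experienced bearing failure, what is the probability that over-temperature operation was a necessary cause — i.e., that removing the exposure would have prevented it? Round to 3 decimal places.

PN ≈ 0.694

p₁ = P(outcome | exposed) = 534/1938 = 0.27554
p₀ = P(outcome | unexposed) = 118/1400 = 0.084286
Under exogeneity and monotonicity, PN = (p₁ − p₀) / p₁.
PN = (0.27554 − 0.084286) / 0.27554 = 0.19126 / 0.27554 ≈ 0.6941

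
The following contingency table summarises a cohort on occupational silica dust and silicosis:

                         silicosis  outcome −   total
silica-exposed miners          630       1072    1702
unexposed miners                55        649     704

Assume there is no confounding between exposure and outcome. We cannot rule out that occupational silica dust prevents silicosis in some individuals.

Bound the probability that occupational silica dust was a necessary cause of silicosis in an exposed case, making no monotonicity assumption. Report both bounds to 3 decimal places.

0.789 ≤ PN ≤ 1.000

p₁ = P(outcome | exposed) = 630/1702 = 0.37015
p₀ = P(outcome | unexposed) = 55/704 = 0.078125
Under exogeneity alone the bounds on PN are max{0,(p₁−p₀)/p₁} ≤ PN ≤ min{1,(1−p₀)/p₁}.
  lower = (p₁ − p₀)/p₁ = 0.29203 / 0.37015 ≈ 0.7889
  upper = min{1, (1 − p₀)/p₁} = 0.92188 / 0.37015 ≈ 2.4905 → capped at 1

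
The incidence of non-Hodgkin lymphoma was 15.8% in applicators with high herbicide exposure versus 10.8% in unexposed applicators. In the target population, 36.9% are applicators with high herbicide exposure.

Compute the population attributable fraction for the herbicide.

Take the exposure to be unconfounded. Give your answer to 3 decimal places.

PAF ≈ 0.146

p₁ = 0.158, p₀ = 0.108.
Overall risk P(Y=1) = π·p₁ + (1−π)·p₀ = 0.369×0.158 + 0.631×0.108 = 0.12645.
Under exogeneity, PAF = [P(Y=1) − p₀] / P(Y=1).
PAF = (0.12645 − 0.108) / 0.12645 ≈ 0.1459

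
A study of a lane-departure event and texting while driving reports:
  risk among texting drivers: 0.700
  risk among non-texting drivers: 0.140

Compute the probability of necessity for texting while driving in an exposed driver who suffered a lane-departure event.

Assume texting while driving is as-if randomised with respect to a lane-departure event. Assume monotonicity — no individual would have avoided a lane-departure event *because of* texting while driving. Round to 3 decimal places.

PN ≈ 0.800

Let p₁ = 0.7, p₀ = 0.14.
Under exogeneity and monotonicity, PN = (p₁ − p₀) / p₁.
PN = (0.7 − 0.14) / 0.7 = 0.56 / 0.7 ≈ 0.8000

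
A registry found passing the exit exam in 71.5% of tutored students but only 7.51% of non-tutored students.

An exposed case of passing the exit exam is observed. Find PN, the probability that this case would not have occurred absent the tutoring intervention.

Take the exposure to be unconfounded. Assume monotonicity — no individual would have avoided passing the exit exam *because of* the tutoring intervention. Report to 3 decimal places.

PN ≈ 0.895

p₁ = 0.715, p₀ = 0.0751.
Under exogeneity and monotonicity, PN = (p₁ − p₀) / p₁.
PN = (0.715 − 0.0751) / 0.715 = 0.6399 / 0.715 ≈ 0.8950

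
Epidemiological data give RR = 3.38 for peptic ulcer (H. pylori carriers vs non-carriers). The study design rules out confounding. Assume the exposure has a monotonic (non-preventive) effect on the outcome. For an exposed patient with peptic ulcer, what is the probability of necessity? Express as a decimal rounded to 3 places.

Under exogeneity and monotonicity, PN = (RR − 1) / RR = 1 − 1/RR.
PN = (3.38 − 1) / 3.38 = 2.38 / 3.38 ≈ 0.7041

PN ≈ 0.704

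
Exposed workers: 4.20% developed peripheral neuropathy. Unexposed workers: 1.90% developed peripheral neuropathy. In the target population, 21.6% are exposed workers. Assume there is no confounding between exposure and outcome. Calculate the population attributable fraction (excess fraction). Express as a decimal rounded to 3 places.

PAF ≈ 0.207

p₁ = 0.042, p₀ = 0.019.
Overall risk P(Y=1) = π·p₁ + (1−π)·p₀ = 0.216×0.042 + 0.784×0.019 = 0.023968.
Under exogeneity, PAF = [P(Y=1) − p₀] / P(Y=1).
PAF = (0.023968 − 0.019) / 0.023968 ≈ 0.2073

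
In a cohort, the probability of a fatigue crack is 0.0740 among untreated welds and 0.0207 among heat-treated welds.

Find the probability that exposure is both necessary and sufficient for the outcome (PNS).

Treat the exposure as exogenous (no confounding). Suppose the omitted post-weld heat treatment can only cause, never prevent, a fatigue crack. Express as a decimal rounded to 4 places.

Let p₁ = 0.074, p₀ = 0.0207.
Under exogeneity and monotonicity, PNS = p₁ − p₀.
PNS = 0.074 − 0.0207 = 0.0533

PNS ≈ 0.0533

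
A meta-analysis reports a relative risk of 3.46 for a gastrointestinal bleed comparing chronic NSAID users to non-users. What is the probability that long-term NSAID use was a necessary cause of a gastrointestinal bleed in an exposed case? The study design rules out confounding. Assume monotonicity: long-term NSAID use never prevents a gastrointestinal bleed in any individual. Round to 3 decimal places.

PN ≈ 0.711

Under exogeneity and monotonicity, PN = (RR − 1) / RR = 1 − 1/RR.
PN = (3.46 − 1) / 3.46 = 2.46 / 3.46 ≈ 0.7110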